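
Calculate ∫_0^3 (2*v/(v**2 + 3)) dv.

log(4)

Let u = v**2 + 3, so du = 2*v dv. When v = 0, u = 3; when v = 3, u = 12.
The integral becomes ∫ 1/u du from 3 to 12, with antiderivative log(u).
Back in v: F(v) = log(v**2 + 3).
Then F(3) - F(0) = (log(12)) - (log(3)) = log(4).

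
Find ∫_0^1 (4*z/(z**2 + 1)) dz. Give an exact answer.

log(4)

Let u = z**2 + 1, so du = 2*z dz. When z = 0, u = 1; when z = 1, u = 2.
The integral becomes 2·∫ 1/u du from 1 to 2, with antiderivative 2*log(u).
Back in z: F(z) = 2*log(z**2 + 1).
Then F(1) - F(0) = (log(4)) - (0) = log(4).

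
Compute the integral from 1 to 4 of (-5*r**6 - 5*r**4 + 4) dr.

By the power rule, an antiderivative is F(r) = -5*r**7/7 - r**5 + 4*r.
Then F(4) - F(1) = (-88976/7) - (16/7) = -88992/7.

-88992/7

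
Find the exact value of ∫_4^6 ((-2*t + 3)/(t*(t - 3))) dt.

Factor the denominator: t**2 - 3*t = t(t - 3).
Partial fractions: (-2*t + 3)/(t*(t - 3)) = -1/t - 1/(t - 3).
An antiderivative is F(t) = -log(t) - log(t - 3).
Then F(6) - F(4) = (-log(18)) - (-log(4)) = log(2/9).

log(2/9)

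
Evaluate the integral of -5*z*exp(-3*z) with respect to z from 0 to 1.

-5/9 + 20*exp(-3)/9

Integrate by parts once (u = z, dv = -5*exp(-3*z) dz).
An antiderivative is F(z) = (15*z + 5)*exp(-3*z)/9.
Then F(1) - F(0) = (20*exp(-3)/9) - (5/9) = -5/9 + 20*exp(-3)/9.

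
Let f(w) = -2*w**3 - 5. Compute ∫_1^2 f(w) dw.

By the power rule, an antiderivative is F(w) = -w**4/2 - 5*w.
Then F(2) - F(1) = (-18) - (-11/2) = -25/2.

-25/2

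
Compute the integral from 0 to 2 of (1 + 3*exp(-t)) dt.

An antiderivative is F(t) = t - 3*exp(-t).
Then F(2) - F(0) = (2 - 3*exp(-2)) - (-3) = 5 - 3*exp(-2).

5 - 3*exp(-2)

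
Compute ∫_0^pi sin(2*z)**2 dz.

pi/2

Use the identity sin^2(2*z) = (1 - cos(4*z))/2.
An antiderivative is F(z) = z/2 - sin(4*z)/8.
Then F(pi) - F(0) = (pi/2) - (0) = pi/2.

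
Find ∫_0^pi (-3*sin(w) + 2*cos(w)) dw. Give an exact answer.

-6

An antiderivative is F(w) = 2*sin(w) + 3*cos(w).
Then F(pi) - F(0) = (-3) - (3) = -6.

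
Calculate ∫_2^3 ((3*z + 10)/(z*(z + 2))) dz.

-2*log(5) - log(2) + 5*log(3)

Factor the denominator: z**2 + 2*z = (z + 2)z.
Partial fractions: (3*z + 10)/(z*(z + 2)) = -2/(z + 2) + 5/z.
An antiderivative is F(z) = 5*log(z) - 2*log(z + 2).
Then F(3) - F(2) = (-2*log(5) + 5*log(3)) - (log(2)) = -2*log(5) - log(2) + 5*log(3).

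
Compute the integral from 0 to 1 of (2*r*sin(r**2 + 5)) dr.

-cos(6) + cos(5)

Let u = r**2 + 5, so du = 2*r dr. When r = 0, u = 5; when r = 1, u = 6.
The integral becomes ∫ sin(u) du from 5 to 6, with antiderivative -cos(u).
Back in r: F(r) = -cos(r**2 + 5).
Then F(1) - F(0) = (-cos(6)) - (-cos(5)) = -cos(6) + cos(5).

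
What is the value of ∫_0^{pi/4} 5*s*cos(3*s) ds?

-5/9 - 5*sqrt(2)/18 + 5*sqrt(2)*pi/24

Integrate by parts once (u = s, dv = 5*cos(3*s) ds).
An antiderivative is F(s) = 5*s*sin(3*s)/3 + 5*cos(3*s)/9.
Then F(pi/4) - F(0) = (5*sqrt(2)*(-4 + 3*pi)/72) - (5/9) = -5/9 - 5*sqrt(2)/18 + 5*sqrt(2)*pi/24.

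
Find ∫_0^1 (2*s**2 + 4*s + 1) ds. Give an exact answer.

By the power rule, an antiderivative is F(s) = 2*s**3/3 + 2*s**2 + s.
Then F(1) - F(0) = (11/3) - (0) = 11/3.

11/3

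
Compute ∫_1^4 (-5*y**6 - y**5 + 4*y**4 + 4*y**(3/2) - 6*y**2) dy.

-162997/14

By the power rule, an antiderivative is F(y) = -5*y**7/7 - y**6/6 + 8*y**(5/2)/5 + 4*y**5/5 - 2*y**3.
Then F(4) - F(1) = (-1222528/105) - (-101/210) = -162997/14.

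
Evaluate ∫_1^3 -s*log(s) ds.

Integrate by parts once (u = ln s, dv = -s ds).
An antiderivative is F(s) = -s**2*(2*log(s) - 1)/4.
Then F(3) - F(1) = (9/4 - 9*log(3)/2) - (1/4) = 2 - 9*log(3)/2.

2 - 9*log(3)/2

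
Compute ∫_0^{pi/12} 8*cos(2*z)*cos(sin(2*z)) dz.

4*sin(1/2)

Let u = sin(2*z), so du = 2*cos(2*z) dz. When z = 0, u = 0; when z = pi/12, u = 1/2.
The integral becomes 4·∫ cos(u) du from 0 to 1/2, with antiderivative 4*sin(u).
Back in z: F(z) = 4*sin(sin(2*z)).
Then F(pi/12) - F(0) = (4*sin(1/2)) - (0) = 4*sin(1/2).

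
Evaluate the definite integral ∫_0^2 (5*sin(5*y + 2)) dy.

Let u = 5*y + 2, so du = 5 dy. When y = 0, u = 2; when y = 2, u = 12.
The integral becomes ∫ sin(u) du from 2 to 12, with antiderivative -cos(u).
Back in y: F(y) = -cos(5*y + 2).
Then F(2) - F(0) = (-cos(12)) - (-cos(2)) = -cos(12) + cos(2).

-cos(12) + cos(2)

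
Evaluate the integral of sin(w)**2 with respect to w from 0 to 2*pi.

Use the identity sin^2(w) = (1 - cos(2*w))/2.
An antiderivative is F(w) = w/2 - sin(2*w)/4.
Then F(2*pi) - F(0) = (pi) - (0) = pi.

pi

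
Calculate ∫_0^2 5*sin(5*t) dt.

Let u = 5*t, so du = 5 dt. When t = 0, u = 0; when t = 2, u = 10.
The integral becomes ∫ sin(u) du from 0 to 10, with antiderivative -cos(u).
Back in t: F(t) = -cos(5*t).
Then F(2) - F(0) = (-cos(10)) - (-1) = 1 - cos(10).

1 - cos(10)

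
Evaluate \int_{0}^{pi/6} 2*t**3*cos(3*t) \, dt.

-2*pi/27 + pi**3/324 + 4/27

Integrate by parts 3 times (u = t^3, dv = 2*cos(3*t) dt).
An antiderivative is F(t) = 2*t**3*sin(3*t)/3 + 2*t**2*cos(3*t)/3 - 4*t*sin(3*t)/9 - 4*cos(3*t)/27.
Then F(pi/6) - F(0) = (pi*(-24 + pi**2)/324) - (-4/27) = -2*pi/27 + pi**3/324 + 4/27.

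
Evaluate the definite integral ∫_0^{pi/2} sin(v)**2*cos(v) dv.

Let u = sin(v), so du = cos(v) dv. When v = 0, u = 0; when v = pi/2, u = 1.
The integral becomes ∫ u**2 du from 0 to 1, with antiderivative u**3/3.
Back in v: F(v) = sin(v)**3/3.
Then F(pi/2) - F(0) = (1/3) - (0) = 1/3.

1/3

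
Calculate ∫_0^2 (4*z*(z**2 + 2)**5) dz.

46592/3

Let u = z**2 + 2, so du = 2*z dz. When z = 0, u = 2; when z = 2, u = 6.
The integral becomes 2·∫ u**5 du from 2 to 6, with antiderivative u**6/3.
Back in z: F(z) = (z**2 + 2)**6/3.
Then F(2) - F(0) = (15552) - (64/3) = 46592/3.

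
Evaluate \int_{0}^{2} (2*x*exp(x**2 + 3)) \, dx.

Let u = x**2 + 3, so du = 2*x dx. When x = 0, u = 3; when x = 2, u = 7.
The integral becomes ∫ exp(u) du from 3 to 7, with antiderivative exp(u).
Back in x: F(x) = exp(x**2 + 3).
Then F(2) - F(0) = (exp(7)) - (exp(3)) = -exp(3) + exp(7).

-exp(3) + exp(7)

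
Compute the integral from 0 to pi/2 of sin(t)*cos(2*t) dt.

-1/3

Use the identity sin(t)cos(2*t) = [sin(3*t) + sin(-t)]/2.
An antiderivative is F(t) = cos(t)/2 - cos(3*t)/6.
Then F(pi/2) - F(0) = (0) - (1/3) = -1/3.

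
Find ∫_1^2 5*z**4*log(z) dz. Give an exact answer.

-31/5 + 32*log(2)

Integrate by parts once (u = ln z, dv = 5*z**4 dz).
An antiderivative is F(z) = z**5*(5*log(z) - 1)/5.
Then F(2) - F(1) = (-32/5 + 32*log(2)) - (-1/5) = -31/5 + 32*log(2).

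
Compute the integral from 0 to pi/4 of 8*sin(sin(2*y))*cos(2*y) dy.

4 - 4*cos(1)

Let u = sin(2*y), so du = 2*cos(2*y) dy. When y = 0, u = 0; when y = pi/4, u = 1.
The integral becomes 4·∫ sin(u) du from 0 to 1, with antiderivative -4*cos(u).
Back in y: F(y) = -4*cos(sin(2*y)).
Then F(pi/4) - F(0) = (-4*cos(1)) - (-4) = 4 - 4*cos(1).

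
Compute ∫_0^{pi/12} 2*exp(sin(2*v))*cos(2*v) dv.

-1 + exp(1/2)

Let u = sin(2*v), so du = 2*cos(2*v) dv. When v = 0, u = 0; when v = pi/12, u = 1/2.
The integral becomes ∫ exp(u) du from 0 to 1/2, with antiderivative exp(u).
Back in v: F(v) = exp(sin(2*v)).
Then F(pi/12) - F(0) = (exp(1/2)) - (1) = -1 + exp(1/2).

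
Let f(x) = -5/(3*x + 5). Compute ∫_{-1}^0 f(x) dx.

-5*log(5)/3 + 5*log(2)/3

An antiderivative is F(x) = -5*log(3*x + 5)/3.
Then F(0) - F(-1) = (-5*log(5)/3) - (-5*log(2)/3) = -5*log(5)/3 + 5*log(2)/3.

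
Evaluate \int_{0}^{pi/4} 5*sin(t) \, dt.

An antiderivative is F(t) = -5*cos(t).
Then F(pi/4) - F(0) = (-5*sqrt(2)/2) - (-5) = 5 - 5*sqrt(2)/2.

5 - 5*sqrt(2)/2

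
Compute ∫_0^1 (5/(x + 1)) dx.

An antiderivative is F(x) = 5*log(x + 1).
Then F(1) - F(0) = (log(32)) - (0) = log(32).

log(32)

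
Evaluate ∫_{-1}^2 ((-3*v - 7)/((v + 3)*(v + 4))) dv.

Factor the denominator: v**2 + 7*v + 12 = (v + 4)(v + 3).
Partial fractions: (-3*v - 7)/((v + 3)*(v + 4)) = -5/(v + 4) + 2/(v + 3).
An antiderivative is F(v) = 2*log(v + 3) - 5*log(v + 4).
Then F(2) - F(-1) = (-5*log(3) - 5*log(2) + 2*log(5)) - (-5*log(3) + 2*log(2)) = -7*log(2) + 2*log(5).

-7*log(2) + 2*log(5)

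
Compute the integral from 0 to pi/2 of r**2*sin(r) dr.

Integrate by parts twice (u = r^2, dv = sin(r) dr).
An antiderivative is F(r) = -r**2*cos(r) + 2*r*sin(r) + 2*cos(r).
Then F(pi/2) - F(0) = (pi) - (2) = -2 + pi.

-2 + pi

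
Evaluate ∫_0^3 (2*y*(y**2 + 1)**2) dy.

Let u = y**2 + 1, so du = 2*y dy. When y = 0, u = 1; when y = 3, u = 10.
The integral becomes ∫ u**2 du from 1 to 10, with antiderivative u**3/3.
Back in y: F(y) = (y**2 + 1)**3/3.
Then F(3) - F(0) = (1000/3) - (1/3) = 333.

333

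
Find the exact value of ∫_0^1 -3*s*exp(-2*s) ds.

-3/4 + 9*exp(-2)/4

Integrate by parts once (u = s, dv = -3*exp(-2*s) ds).
An antiderivative is F(s) = (6*s + 3)*exp(-2*s)/4.
Then F(1) - F(0) = (9*exp(-2)/4) - (3/4) = -3/4 + 9*exp(-2)/4.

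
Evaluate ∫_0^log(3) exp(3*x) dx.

26/3

Let u = exp(x), so du = exp(x) dx. When x = 0, u = 1; when x = log(3), u = 3.
The integral becomes ∫ u**2 du from 1 to 3, with antiderivative u**3/3.
Back in x: F(x) = exp(3*x)/3.
Then F(log(3)) - F(0) = (9) - (1/3) = 26/3.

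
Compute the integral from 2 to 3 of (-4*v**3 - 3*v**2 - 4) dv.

-88

By the power rule, an antiderivative is F(v) = -v**4 - v**3 - 4*v.
Then F(3) - F(2) = (-120) - (-32) = -88.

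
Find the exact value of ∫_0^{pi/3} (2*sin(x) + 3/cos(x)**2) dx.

An antiderivative is F(x) = -2*cos(x) + 3*tan(x).
Then F(pi/3) - F(0) = (-1 + 3*sqrt(3)) - (-2) = 1 + 3*sqrt(3).

1 + 3*sqrt(3)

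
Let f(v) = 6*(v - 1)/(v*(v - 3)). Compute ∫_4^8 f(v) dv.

Factor the denominator: v**2 - 3*v = v(v - 3).
Partial fractions: 6*(v - 1)/(v*(v - 3)) = 2/v + 4/(v - 3).
An antiderivative is F(v) = 2*log(v) + 4*log(v - 3).
Then F(8) - F(4) = (6*log(2) + 4*log(5)) - (log(16)) = 2*log(2) + 4*log(5).

2*log(2) + 4*log(5)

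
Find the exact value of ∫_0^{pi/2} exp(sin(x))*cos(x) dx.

Let u = sin(x), so du = cos(x) dx. When x = 0, u = 0; when x = pi/2, u = 1.
The integral becomes ∫ exp(u) du from 0 to 1, with antiderivative exp(u).
Back in x: F(x) = exp(sin(x)).
Then F(pi/2) - F(0) = (E) - (1) = -1 + E.

-1 + E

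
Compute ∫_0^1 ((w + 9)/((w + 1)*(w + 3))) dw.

log(27/4)

Factor the denominator: w**2 + 4*w + 3 = (w + 3)(w + 1).
Partial fractions: (w + 9)/((w + 1)*(w + 3)) = -3/(w + 3) + 4/(w + 1).
An antiderivative is F(w) = 4*log(w + 1) - 3*log(w + 3).
Then F(1) - F(0) = (-log(4)) - (-log(27)) = log(27/4).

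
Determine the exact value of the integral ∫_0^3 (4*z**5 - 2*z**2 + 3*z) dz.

963/2

By the power rule, an antiderivative is F(z) = 2*z**6/3 - 2*z**3/3 + 3*z**2/2.
Then F(3) - F(0) = (963/2) - (0) = 963/2.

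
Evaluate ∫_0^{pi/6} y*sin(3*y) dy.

1/9

Integrate by parts once (u = y, dv = sin(3*y) dy).
An antiderivative is F(y) = -y*cos(3*y)/3 + sin(3*y)/9.
Then F(pi/6) - F(0) = (1/9) - (0) = 1/9.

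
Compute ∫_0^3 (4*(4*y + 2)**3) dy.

Let u = 4*y + 2, so du = 4 dy. When y = 0, u = 2; when y = 3, u = 14.
The integral becomes ∫ u**3 du from 2 to 14, with antiderivative u**4/4.
Back in y: F(y) = (4*y + 2)**4/4.
Then F(3) - F(0) = (9604) - (4) = 9600.

9600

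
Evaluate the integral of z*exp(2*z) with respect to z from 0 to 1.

Integrate by parts once (u = z, dv = exp(2*z) dz).
An antiderivative is F(z) = (2*z - 1)*exp(2*z)/4.
Then F(1) - F(0) = (exp(2)/4) - (-1/4) = 1/4 + exp(2)/4.

1/4 + exp(2)/4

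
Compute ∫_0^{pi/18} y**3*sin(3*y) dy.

Integrate by parts 3 times (u = y^3, dv = sin(3*y) dy).
An antiderivative is F(y) = -y**3*cos(3*y)/3 + y**2*sin(3*y)/3 + 2*y*cos(3*y)/9 - 2*sin(3*y)/27.
Then F(pi/18) - F(0) = (-1/27 - sqrt(3)*pi**3/34992 + pi**2/1944 + sqrt(3)*pi/162) - (0) = -1/27 - sqrt(3)*pi**3/34992 + pi**2/1944 + sqrt(3)*pi/162.

-1/27 - sqrt(3)*pi**3/34992 + pi**2/1944 + sqrt(3)*pi/162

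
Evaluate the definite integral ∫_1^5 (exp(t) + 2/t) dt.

-exp(1) + log(25) + exp(5)

An antiderivative is F(t) = exp(t) + 2*log(t).
Then F(5) - F(1) = (log(25) + exp(5)) - (exp(1)) = -exp(1) + log(25) + exp(5).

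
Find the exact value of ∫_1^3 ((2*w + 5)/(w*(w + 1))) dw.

Factor the denominator: w**2 + w = (w + 1)w.
Partial fractions: (2*w + 5)/(w*(w + 1)) = -3/(w + 1) + 5/w.
An antiderivative is F(w) = 5*log(w) - 3*log(w + 1).
Then F(3) - F(1) = (-6*log(2) + 5*log(3)) - (-log(8)) = -3*log(2) + 5*log(3).

-3*log(2) + 5*log(3)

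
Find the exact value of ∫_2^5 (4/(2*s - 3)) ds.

An antiderivative is F(s) = 2*log(2*s - 3).
Then F(5) - F(2) = (log(49)) - (0) = log(49).

log(49)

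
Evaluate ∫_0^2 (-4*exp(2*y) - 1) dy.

-2*exp(4)

An antiderivative is F(y) = -2*exp(2*y) - y.
Then F(2) - F(0) = (-2*exp(4) - 2) - (-2) = -2*exp(4).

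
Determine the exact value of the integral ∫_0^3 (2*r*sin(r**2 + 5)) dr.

-cos(14) + cos(5)

Let u = r**2 + 5, so du = 2*r dr. When r = 0, u = 5; when r = 3, u = 14.
The integral becomes ∫ sin(u) du from 5 to 14, with antiderivative -cos(u).
Back in r: F(r) = -cos(r**2 + 5).
Then F(3) - F(0) = (-cos(14)) - (-cos(5)) = -cos(14) + cos(5).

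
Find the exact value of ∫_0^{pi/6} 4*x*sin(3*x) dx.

4/9

Integrate by parts once (u = x, dv = 4*sin(3*x) dx).
An antiderivative is F(x) = -4*x*cos(3*x)/3 + 4*sin(3*x)/9.
Then F(pi/6) - F(0) = (4/9) - (0) = 4/9.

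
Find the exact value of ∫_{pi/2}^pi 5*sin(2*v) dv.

An antiderivative is F(v) = -5*cos(2*v)/2.
Then F(pi) - F(pi/2) = (-5/2) - (5/2) = -5.

-5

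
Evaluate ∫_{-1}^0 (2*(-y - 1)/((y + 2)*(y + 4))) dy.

Factor the denominator: y**2 + 6*y + 8 = (y + 4)(y + 2).
Partial fractions: 2*(-y - 1)/((y + 2)*(y + 4)) = -3/(y + 4) + 1/(y + 2).
An antiderivative is F(y) = log(y + 2) - 3*log(y + 4).
Then F(0) - F(-1) = (-log(32)) - (-log(27)) = log(27/32).

log(27/32)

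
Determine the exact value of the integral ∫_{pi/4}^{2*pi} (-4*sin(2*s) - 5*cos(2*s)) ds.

9/2

An antiderivative is F(s) = -5*sin(2*s)/2 + 2*cos(2*s).
Then F(2*pi) - F(pi/4) = (2) - (-5/2) = 9/2.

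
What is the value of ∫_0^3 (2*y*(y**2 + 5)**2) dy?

873

Let u = y**2 + 5, so du = 2*y dy. When y = 0, u = 5; when y = 3, u = 14.
The integral becomes ∫ u**2 du from 5 to 14, with antiderivative u**3/3.
Back in y: F(y) = (y**2 + 5)**3/3.
Then F(3) - F(0) = (2744/3) - (125/3) = 873.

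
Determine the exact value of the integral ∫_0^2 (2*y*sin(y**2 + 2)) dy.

Let u = y**2 + 2, so du = 2*y dy. When y = 0, u = 2; when y = 2, u = 6.
The integral becomes ∫ sin(u) du from 2 to 6, with antiderivative -cos(u).
Back in y: F(y) = -cos(y**2 + 2).
Then F(2) - F(0) = (-cos(6)) - (-cos(2)) = -cos(6) + cos(2).

-cos(6) + cos(2)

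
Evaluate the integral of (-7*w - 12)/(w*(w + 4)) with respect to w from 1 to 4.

Factor the denominator: w**2 + 4*w = (w + 4)w.
Partial fractions: (-7*w - 12)/(w*(w + 4)) = -4/(w + 4) - 3/w.
An antiderivative is F(w) = -3*log(w) - 4*log(w + 4).
Then F(4) - F(1) = (-18*log(2)) - (-4*log(5)) = -18*log(2) + 4*log(5).

-18*log(2) + 4*log(5)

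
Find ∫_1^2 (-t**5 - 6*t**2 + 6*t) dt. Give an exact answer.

By the power rule, an antiderivative is F(t) = -t**6/6 - 2*t**3 + 3*t**2.
Then F(2) - F(1) = (-44/3) - (5/6) = -31/2.

-31/2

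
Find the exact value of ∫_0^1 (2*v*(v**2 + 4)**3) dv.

Let u = v**2 + 4, so du = 2*v dv. When v = 0, u = 4; when v = 1, u = 5.
The integral becomes ∫ u**3 du from 4 to 5, with antiderivative u**4/4.
Back in v: F(v) = (v**2 + 4)**4/4.
Then F(1) - F(0) = (625/4) - (64) = 369/4.

369/4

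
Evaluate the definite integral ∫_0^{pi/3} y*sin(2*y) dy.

Integrate by parts once (u = y, dv = sin(2*y) dy).
An antiderivative is F(y) = -y*cos(2*y)/2 + sin(2*y)/4.
Then F(pi/3) - F(0) = (sqrt(3)/8 + pi/12) - (0) = sqrt(3)/8 + pi/12.

sqrt(3)/8 + pi/12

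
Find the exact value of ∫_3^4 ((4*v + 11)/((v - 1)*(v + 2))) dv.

-6*log(2) + log(5) + 4*log(3)

Factor the denominator: v**2 + v - 2 = (v + 2)(v - 1).
Partial fractions: (4*v + 11)/((v - 1)*(v + 2)) = -1/(v + 2) + 5/(v - 1).
An antiderivative is F(v) = 5*log(v - 1) - log(v + 2).
Then F(4) - F(3) = (log(81/2)) - (log(32/5)) = -6*log(2) + log(5) + 4*log(3).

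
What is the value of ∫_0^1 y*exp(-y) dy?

1 - 2*exp(-1)

Integrate by parts once (u = y, dv = exp(-y) dy).
An antiderivative is F(y) = (-y - 1)*exp(-y).
Then F(1) - F(0) = (-2*exp(-1)) - (-1) = 1 - 2*exp(-1).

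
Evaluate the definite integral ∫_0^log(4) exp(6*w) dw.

1365/2

Let u = exp(w), so du = exp(w) dw. When w = 0, u = 1; when w = log(4), u = 4.
The integral becomes ∫ u**5 du from 1 to 4, with antiderivative u**6/6.
Back in w: F(w) = exp(6*w)/6.
Then F(log(4)) - F(0) = (2048/3) - (1/6) = 1365/2.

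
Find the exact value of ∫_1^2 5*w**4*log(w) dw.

Integrate by parts once (u = ln w, dv = 5*w**4 dw).
An antiderivative is F(w) = w**5*(5*log(w) - 1)/5.
Then F(2) - F(1) = (-32/5 + 32*log(2)) - (-1/5) = -31/5 + 32*log(2).

-31/5 + 32*log(2)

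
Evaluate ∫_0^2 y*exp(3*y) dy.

1/9 + 5*exp(6)/9

Integrate by parts once (u = y, dv = exp(3*y) dy).
An antiderivative is F(y) = (3*y - 1)*exp(3*y)/9.
Then F(2) - F(0) = (5*exp(6)/9) - (-1/9) = 1/9 + 5*exp(6)/9.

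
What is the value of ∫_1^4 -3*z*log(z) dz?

Integrate by parts once (u = ln z, dv = -3*z dz).
An antiderivative is F(z) = -3*z**2*(2*log(z) - 1)/4.
Then F(4) - F(1) = (12 - 48*log(2)) - (3/4) = 45/4 - 48*log(2).

45/4 - 48*log(2)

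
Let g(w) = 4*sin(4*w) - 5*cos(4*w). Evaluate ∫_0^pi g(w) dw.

An antiderivative is F(w) = -5*sin(4*w)/4 - cos(4*w).
Then F(pi) - F(0) = (-1) - (-1) = 0.

0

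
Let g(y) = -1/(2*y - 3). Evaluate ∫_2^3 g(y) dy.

-log(3)/2

An antiderivative is F(y) = -log(2*y - 3)/2.
Then F(3) - F(2) = (-log(3)/2) - (0) = -log(3)/2.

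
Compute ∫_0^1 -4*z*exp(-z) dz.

-4 + 8*exp(-1)

Integrate by parts once (u = z, dv = -4*exp(-z) dz).
An antiderivative is F(z) = (4*z + 4)*exp(-z).
Then F(1) - F(0) = (8*exp(-1)) - (4) = -4 + 8*exp(-1).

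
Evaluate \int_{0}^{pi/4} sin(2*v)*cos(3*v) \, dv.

-2/5 + 3*sqrt(2)/10

Use the identity sin(2*v)cos(3*v) = [sin(5*v) + sin(-v)]/2.
An antiderivative is F(v) = cos(v)/2 - cos(5*v)/10.
Then F(pi/4) - F(0) = (3*sqrt(2)/10) - (2/5) = -2/5 + 3*sqrt(2)/10.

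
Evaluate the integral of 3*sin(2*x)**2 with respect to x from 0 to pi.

3*pi/2

Use the identity sin^2(2*x) = (1 - cos(4*x))/2.
An antiderivative is F(x) = 3*x/2 - 3*sin(4*x)/8.
Then F(pi) - F(0) = (3*pi/2) - (0) = 3*pi/2.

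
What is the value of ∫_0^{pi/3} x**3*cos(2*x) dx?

Integrate by parts 3 times (u = x^3, dv = cos(2*x) dx).
An antiderivative is F(x) = x**3*sin(2*x)/2 + 3*x**2*cos(2*x)/4 - 3*x*sin(2*x)/4 - 3*cos(2*x)/8.
Then F(pi/3) - F(0) = (-sqrt(3)*pi/8 - pi**2/24 + 3/16 + sqrt(3)*pi**3/108) - (-3/8) = -sqrt(3)*pi/8 - pi**2/24 + sqrt(3)*pi**3/108 + 9/16.

-sqrt(3)*pi/8 - pi**2/24 + sqrt(3)*pi**3/108 + 9/16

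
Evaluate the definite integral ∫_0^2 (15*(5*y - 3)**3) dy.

1740

Let u = 5*y - 3, so du = 5 dy. When y = 0, u = -3; when y = 2, u = 7.
The integral becomes 3·∫ u**3 du from -3 to 7, with antiderivative 3*u**4/4.
Back in y: F(y) = 3*(5*y - 3)**4/4.
Then F(2) - F(0) = (7203/4) - (243/4) = 1740.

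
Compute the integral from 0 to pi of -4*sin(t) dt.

-8

An antiderivative is F(t) = 4*cos(t).
Then F(pi) - F(0) = (-4) - (4) = -8.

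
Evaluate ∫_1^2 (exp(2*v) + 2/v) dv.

An antiderivative is F(v) = exp(2*v)/2 + 2*log(v).
Then F(2) - F(1) = (log(4) + exp(4)/2) - (exp(2)/2) = -exp(2)/2 + log(4) + exp(4)/2.

-exp(2)/2 + log(4) + exp(4)/2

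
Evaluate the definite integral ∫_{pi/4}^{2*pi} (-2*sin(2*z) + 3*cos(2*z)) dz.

An antiderivative is F(z) = 3*sin(2*z)/2 + cos(2*z).
Then F(2*pi) - F(pi/4) = (1) - (3/2) = -1/2.

-1/2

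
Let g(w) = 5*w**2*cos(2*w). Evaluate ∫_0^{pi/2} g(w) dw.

-5*pi/4

Integrate by parts twice (u = w^2, dv = 5*cos(2*w) dw).
An antiderivative is F(w) = 5*w**2*sin(2*w)/2 + 5*w*cos(2*w)/2 - 5*sin(2*w)/4.
Then F(pi/2) - F(0) = (-5*pi/4) - (0) = -5*pi/4.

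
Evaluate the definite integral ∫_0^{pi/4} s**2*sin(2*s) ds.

Integrate by parts twice (u = s^2, dv = sin(2*s) ds).
An antiderivative is F(s) = -s**2*cos(2*s)/2 + s*sin(2*s)/2 + cos(2*s)/4.
Then F(pi/4) - F(0) = (pi/8) - (1/4) = -1/4 + pi/8.

-1/4 + pi/8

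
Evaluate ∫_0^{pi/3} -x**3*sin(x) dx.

Integrate by parts 3 times (u = x^3, dv = -sin(x) dx).
An antiderivative is F(x) = x**3*cos(x) - 3*x**2*sin(x) - 6*x*cos(x) + 6*sin(x).
Then F(pi/3) - F(0) = (-pi - sqrt(3)*pi**2/6 + pi**3/54 + 3*sqrt(3)) - (0) = -pi - sqrt(3)*pi**2/6 + pi**3/54 + 3*sqrt(3).

-pi - sqrt(3)*pi**2/6 + pi**3/54 + 3*sqrt(3)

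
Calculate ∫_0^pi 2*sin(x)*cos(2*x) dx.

Use the identity sin(x)cos(2*x) = [sin(3*x) + sin(-x)]/2.
An antiderivative is F(x) = cos(x) - cos(3*x)/3.
Then F(pi) - F(0) = (-2/3) - (2/3) = -4/3.

-4/3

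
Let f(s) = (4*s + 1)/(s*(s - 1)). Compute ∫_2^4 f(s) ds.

-log(2) + 5*log(3)

Factor the denominator: s**2 - s = s(s - 1).
Partial fractions: (4*s + 1)/(s*(s - 1)) = -1/s + 5/(s - 1).
An antiderivative is F(s) = -log(s) + 5*log(s - 1).
Then F(4) - F(2) = (-2*log(2) + 5*log(3)) - (-log(2)) = -log(2) + 5*log(3).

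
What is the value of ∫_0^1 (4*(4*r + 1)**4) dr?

3124/5

Let u = 4*r + 1, so du = 4 dr. When r = 0, u = 1; when r = 1, u = 5.
The integral becomes ∫ u**4 du from 1 to 5, with antiderivative u**5/5.
Back in r: F(r) = (4*r + 1)**5/5.
Then F(1) - F(0) = (625) - (1/5) = 3124/5.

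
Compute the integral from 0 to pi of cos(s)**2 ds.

Use the identity cos^2(s) = (1 + cos(2*s))/2.
An antiderivative is F(s) = s/2 + sin(2*s)/4.
Then F(pi) - F(0) = (pi/2) - (0) = pi/2.

pi/2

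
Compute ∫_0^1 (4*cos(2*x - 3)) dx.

Let u = 2*x - 3, so du = 2 dx. When x = 0, u = -3; when x = 1, u = -1.
The integral becomes 2·∫ cos(u) du from -3 to -1, with antiderivative 2*sin(u).
Back in x: F(x) = 2*sin(2*x - 3).
Then F(1) - F(0) = (-2*sin(1)) - (-2*sin(3)) = -2*sin(1) + 2*sin(3).

-2*sin(1) + 2*sin(3)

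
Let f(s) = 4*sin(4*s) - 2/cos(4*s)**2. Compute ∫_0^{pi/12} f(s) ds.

1/2 - sqrt(3)/2

An antiderivative is F(s) = -cos(4*s) - tan(4*s)/2.
Then F(pi/12) - F(0) = (-sqrt(3)/2 - 1/2) - (-1) = 1/2 - sqrt(3)/2.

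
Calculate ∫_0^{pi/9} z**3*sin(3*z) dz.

Integrate by parts 3 times (u = z^3, dv = sin(3*z) dz).
An antiderivative is F(z) = -z**3*cos(3*z)/3 + z**2*sin(3*z)/3 + 2*z*cos(3*z)/9 - 2*sin(3*z)/27.
Then F(pi/9) - F(0) = (-sqrt(3)/27 - pi**3/4374 + sqrt(3)*pi**2/486 + pi/81) - (0) = -sqrt(3)/27 - pi**3/4374 + sqrt(3)*pi**2/486 + pi/81.

-sqrt(3)/27 - pi**3/4374 + sqrt(3)*pi**2/486 + pi/81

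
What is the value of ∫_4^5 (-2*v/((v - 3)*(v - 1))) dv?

Factor the denominator: v**2 - 4*v + 3 = (v - 1)(v - 3).
Partial fractions: -2*v/((v - 3)*(v - 1)) = 1/(v - 1) - 3/(v - 3).
An antiderivative is F(v) = -3*log(v - 3) + log(v - 1).
Then F(5) - F(4) = (-log(2)) - (log(3)) = -log(6).

-log(6)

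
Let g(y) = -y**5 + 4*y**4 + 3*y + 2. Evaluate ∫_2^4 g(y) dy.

718/5

By the power rule, an antiderivative is F(y) = -y**6/6 + 4*y**5/5 + 3*y**2/2 + 2*y.
Then F(4) - F(2) = (2528/15) - (374/15) = 718/5.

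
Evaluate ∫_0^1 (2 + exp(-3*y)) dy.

An antiderivative is F(y) = 2*y - exp(-3*y)/3.
Then F(1) - F(0) = (2 - exp(-3)/3) - (-1/3) = 7/3 - exp(-3)/3.

7/3 - exp(-3)/3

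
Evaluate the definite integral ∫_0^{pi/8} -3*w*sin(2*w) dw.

3*sqrt(2)*(-4 + pi)/32

Integrate by parts once (u = w, dv = -3*sin(2*w) dw).
An antiderivative is F(w) = 3*w*cos(2*w)/2 - 3*sin(2*w)/4.
Then F(pi/8) - F(0) = (3*sqrt(2)*(-4 + pi)/32) - (0) = 3*sqrt(2)*(-4 + pi)/32.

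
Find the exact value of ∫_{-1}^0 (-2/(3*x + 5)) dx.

An antiderivative is F(x) = -2*log(3*x + 5)/3.
Then F(0) - F(-1) = (-2*log(5)/3) - (-2*log(2)/3) = -2*log(5)/3 + 2*log(2)/3.

-2*log(5)/3 + 2*log(2)/3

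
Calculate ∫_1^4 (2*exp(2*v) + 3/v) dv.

-exp(2) + log(64) + exp(8)

An antiderivative is F(v) = exp(2*v) + 3*log(v).
Then F(4) - F(1) = (log(64) + exp(8)) - (exp(2)) = -exp(2) + log(64) + exp(8).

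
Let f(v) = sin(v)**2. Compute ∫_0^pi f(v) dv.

pi/2

Use the identity sin^2(v) = (1 - cos(2*v))/2.
An antiderivative is F(v) = v/2 - sin(2*v)/4.
Then F(pi) - F(0) = (pi/2) - (0) = pi/2.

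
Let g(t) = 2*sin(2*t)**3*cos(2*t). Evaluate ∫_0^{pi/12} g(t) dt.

Let u = sin(2*t), so du = 2*cos(2*t) dt. When t = 0, u = 0; when t = pi/12, u = 1/2.
The integral becomes ∫ u**3 du from 0 to 1/2, with antiderivative u**4/4.
Back in t: F(t) = sin(2*t)**4/4.
Then F(pi/12) - F(0) = (1/64) - (0) = 1/64.

1/64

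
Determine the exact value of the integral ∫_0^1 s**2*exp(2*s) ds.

Integrate by parts twice (u = s^2, dv = exp(2*s) ds).
An antiderivative is F(s) = (2*s**2 - 2*s + 1)*exp(2*s)/4.
Then F(1) - F(0) = (exp(2)/4) - (1/4) = -1/4 + exp(2)/4.

-1/4 + exp(2)/4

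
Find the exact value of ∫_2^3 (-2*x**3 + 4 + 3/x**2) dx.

-28

By the power rule, an antiderivative is F(x) = -x**4/2 + 4*x - 3/x.
Then F(3) - F(2) = (-59/2) - (-3/2) = -28.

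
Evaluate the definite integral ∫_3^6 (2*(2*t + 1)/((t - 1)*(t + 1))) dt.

Factor the denominator: t**2 - 1 = (t + 1)(t - 1).
Partial fractions: 2*(2*t + 1)/((t - 1)*(t + 1)) = 1/(t + 1) + 3/(t - 1).
An antiderivative is F(t) = 3*log(t - 1) + log(t + 1).
Then F(6) - F(3) = (log(7) + 3*log(5)) - (log(32)) = -5*log(2) + log(7) + 3*log(5).

-5*log(2) + log(7) + 3*log(5)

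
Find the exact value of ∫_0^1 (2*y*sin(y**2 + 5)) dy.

-cos(6) + cos(5)

Let u = y**2 + 5, so du = 2*y dy. When y = 0, u = 5; when y = 1, u = 6.
The integral becomes ∫ sin(u) du from 5 to 6, with antiderivative -cos(u).
Back in y: F(y) = -cos(y**2 + 5).
Then F(1) - F(0) = (-cos(6)) - (-cos(5)) = -cos(6) + cos(5).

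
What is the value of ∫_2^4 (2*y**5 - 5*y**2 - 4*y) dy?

3680/3

By the power rule, an antiderivative is F(y) = y**6/3 - 5*y**3/3 - 2*y**2.
Then F(4) - F(2) = (3680/3) - (0) = 3680/3.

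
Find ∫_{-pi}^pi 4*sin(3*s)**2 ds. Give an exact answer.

4*pi

Use the identity sin^2(3*s) = (1 - cos(6*s))/2.
An antiderivative is F(s) = 2*s - sin(6*s)/3.
Then F(pi) - F(-pi) = (2*pi) - (-2*pi) = 4*pi.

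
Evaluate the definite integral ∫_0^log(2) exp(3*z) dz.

7/3

Let u = exp(z), so du = exp(z) dz. When z = 0, u = 1; when z = log(2), u = 2.
The integral becomes ∫ u**2 du from 1 to 2, with antiderivative u**3/3.
Back in z: F(z) = exp(3*z)/3.
Then F(log(2)) - F(0) = (8/3) - (1/3) = 7/3.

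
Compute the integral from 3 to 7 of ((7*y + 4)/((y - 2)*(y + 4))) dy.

Factor the denominator: y**2 + 2*y - 8 = (y + 4)(y - 2).
Partial fractions: (7*y + 4)/((y - 2)*(y + 4)) = 4/(y + 4) + 3/(y - 2).
An antiderivative is F(y) = 3*log(y - 2) + 4*log(y + 4).
Then F(7) - F(3) = (3*log(5) + 4*log(11)) - (4*log(7)) = -4*log(7) + 3*log(5) + 4*log(11).

-4*log(7) + 3*log(5) + 4*log(11)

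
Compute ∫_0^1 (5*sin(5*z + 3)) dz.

cos(3) - cos(8)

Let u = 5*z + 3, so du = 5 dz. When z = 0, u = 3; when z = 1, u = 8.
The integral becomes ∫ sin(u) du from 3 to 8, with antiderivative -cos(u).
Back in z: F(z) = -cos(5*z + 3).
Then F(1) - F(0) = (-cos(8)) - (-cos(3)) = cos(3) - cos(8).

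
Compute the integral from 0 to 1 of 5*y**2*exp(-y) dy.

Integrate by parts twice (u = y^2, dv = 5*exp(-y) dy).
An antiderivative is F(y) = (-5*y**2 - 10*y - 10)*exp(-y).
Then F(1) - F(0) = (-25*exp(-1)) - (-10) = 10 - 25*exp(-1).

10 - 25*exp(-1)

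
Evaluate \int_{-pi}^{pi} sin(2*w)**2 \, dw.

pi

Use the identity sin^2(2*w) = (1 - cos(4*w))/2.
An antiderivative is F(w) = w/2 - sin(4*w)/8.
Then F(pi) - F(-pi) = (pi/2) - (-pi/2) = pi.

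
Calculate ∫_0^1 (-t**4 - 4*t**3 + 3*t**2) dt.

By the power rule, an antiderivative is F(t) = -t**5/5 - t**4 + t**3.
Then F(1) - F(0) = (-1/5) - (0) = -1/5.

-1/5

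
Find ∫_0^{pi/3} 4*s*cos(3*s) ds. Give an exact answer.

-8/9

Integrate by parts once (u = s, dv = 4*cos(3*s) ds).
An antiderivative is F(s) = 4*s*sin(3*s)/3 + 4*cos(3*s)/9.
Then F(pi/3) - F(0) = (-4/9) - (4/9) = -8/9.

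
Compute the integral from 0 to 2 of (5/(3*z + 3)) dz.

5*log(3)/3

An antiderivative is F(z) = 5*log(3*z + 3)/3.
Then F(2) - F(0) = (10*log(3)/3) - (5*log(3)/3) = 5*log(3)/3.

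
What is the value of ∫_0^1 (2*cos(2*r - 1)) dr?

2*sin(1)

Let u = 2*r - 1, so du = 2 dr. When r = 0, u = -1; when r = 1, u = 1.
The integral becomes ∫ cos(u) du from -1 to 1, with antiderivative sin(u).
Back in r: F(r) = sin(2*r - 1).
Then F(1) - F(0) = (sin(1)) - (-sin(1)) = 2*sin(1).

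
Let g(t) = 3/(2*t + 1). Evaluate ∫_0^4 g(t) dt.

An antiderivative is F(t) = 3*log(2*t + 1)/2.
Then F(4) - F(0) = (log(27)) - (0) = log(27).

log(27)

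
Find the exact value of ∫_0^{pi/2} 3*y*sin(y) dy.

3

Integrate by parts once (u = y, dv = 3*sin(y) dy).
An antiderivative is F(y) = -3*y*cos(y) + 3*sin(y).
Then F(pi/2) - F(0) = (3) - (0) = 3.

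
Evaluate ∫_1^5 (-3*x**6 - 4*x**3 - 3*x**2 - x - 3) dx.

By the power rule, an antiderivative is F(x) = -3*x**7/7 - x**4 - x**3 - x**2/2 - 3*x.
Then F(5) - F(1) = (-479635/14) - (-83/14) = -239776/7.

-239776/7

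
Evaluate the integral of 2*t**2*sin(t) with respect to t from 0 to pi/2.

Integrate by parts twice (u = t^2, dv = 2*sin(t) dt).
An antiderivative is F(t) = -2*t**2*cos(t) + 4*t*sin(t) + 4*cos(t).
Then F(pi/2) - F(0) = (2*pi) - (4) = -4 + 2*pi.

-4 + 2*pi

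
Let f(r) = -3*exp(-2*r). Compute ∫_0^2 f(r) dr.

An antiderivative is F(r) = 3*exp(-2*r)/2.
Then F(2) - F(0) = (3*exp(-4)/2) - (3/2) = -3/2 + 3*exp(-4)/2.

-3/2 + 3*exp(-4)/2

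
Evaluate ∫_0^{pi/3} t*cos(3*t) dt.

-2/9

Integrate by parts once (u = t, dv = cos(3*t) dt).
An antiderivative is F(t) = t*sin(3*t)/3 + cos(3*t)/9.
Then F(pi/3) - F(0) = (-1/9) - (1/9) = -2/9.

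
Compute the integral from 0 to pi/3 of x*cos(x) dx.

-1/2 + sqrt(3)*pi/6

Integrate by parts once (u = x, dv = cos(x) dx).
An antiderivative is F(x) = x*sin(x) + cos(x).
Then F(pi/3) - F(0) = (1/2 + sqrt(3)*pi/6) - (1) = -1/2 + sqrt(3)*pi/6.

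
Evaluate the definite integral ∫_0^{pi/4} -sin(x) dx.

-1 + sqrt(2)/2

An antiderivative is F(x) = cos(x).
Then F(pi/4) - F(0) = (sqrt(2)/2) - (1) = -1 + sqrt(2)/2.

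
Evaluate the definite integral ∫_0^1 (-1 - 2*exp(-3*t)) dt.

An antiderivative is F(t) = -t + 2*exp(-3*t)/3.
Then F(1) - F(0) = (-1 + 2*exp(-3)/3) - (2/3) = -5/3 + 2*exp(-3)/3.

-5/3 + 2*exp(-3)/3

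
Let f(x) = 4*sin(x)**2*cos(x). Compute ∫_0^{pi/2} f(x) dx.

Let u = sin(x), so du = cos(x) dx. When x = 0, u = 0; when x = pi/2, u = 1.
The integral becomes 4·∫ u**2 du from 0 to 1, with antiderivative 4*u**3/3.
Back in x: F(x) = 4*sin(x)**3/3.
Then F(pi/2) - F(0) = (4/3) - (0) = 4/3.

4/3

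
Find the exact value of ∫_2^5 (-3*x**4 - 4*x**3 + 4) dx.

By the power rule, an antiderivative is F(x) = -3*x**5/5 - x**4 + 4*x.
Then F(5) - F(2) = (-2480) - (-136/5) = -12264/5.

-12264/5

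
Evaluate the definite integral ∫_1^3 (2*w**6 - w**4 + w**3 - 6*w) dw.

By the power rule, an antiderivative is F(w) = 2*w**7/7 - w**5/5 + w**4/4 - 3*w**2.
Then F(3) - F(1) = (79731/140) - (-373/140) = 20026/35.

20026/35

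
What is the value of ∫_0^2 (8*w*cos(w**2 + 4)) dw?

Let u = w**2 + 4, so du = 2*w dw. When w = 0, u = 4; when w = 2, u = 8.
The integral becomes 4·∫ cos(u) du from 4 to 8, with antiderivative 4*sin(u).
Back in w: F(w) = 4*sin(w**2 + 4).
Then F(2) - F(0) = (4*sin(8)) - (4*sin(4)) = -4*sin(4) + 4*sin(8).

-4*sin(4) + 4*sin(8)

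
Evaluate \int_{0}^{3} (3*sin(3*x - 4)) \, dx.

Let u = 3*x - 4, so du = 3 dx. When x = 0, u = -4; when x = 3, u = 5.
The integral becomes ∫ sin(u) du from -4 to 5, with antiderivative -cos(u).
Back in x: F(x) = -cos(3*x - 4).
Then F(3) - F(0) = (-cos(5)) - (-cos(4)) = cos(4) - cos(5).

cos(4) - cos(5)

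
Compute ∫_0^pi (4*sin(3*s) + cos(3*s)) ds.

8/3

An antiderivative is F(s) = sin(3*s)/3 - 4*cos(3*s)/3.
Then F(pi) - F(0) = (4/3) - (-4/3) = 8/3.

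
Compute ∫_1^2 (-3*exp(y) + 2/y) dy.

An antiderivative is F(y) = -3*exp(y) + 2*log(y).
Then F(2) - F(1) = (-3*exp(2) + log(4)) - (-3*exp(1)) = -3*exp(2) + log(4) + 3*exp(1).

-3*exp(2) + log(4) + 3*exp(1)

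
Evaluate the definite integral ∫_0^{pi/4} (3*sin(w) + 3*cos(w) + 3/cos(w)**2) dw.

An antiderivative is F(w) = 3*sin(w) - 3*cos(w) + 3*tan(w).
Then F(pi/4) - F(0) = (3) - (-3) = 6.

6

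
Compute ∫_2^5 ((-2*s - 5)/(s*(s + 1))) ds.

Factor the denominator: s**2 + s = (s + 1)s.
Partial fractions: (-2*s - 5)/(s*(s + 1)) = 3/(s + 1) - 5/s.
An antiderivative is F(s) = -5*log(s) + 3*log(s + 1).
Then F(5) - F(2) = (-5*log(5) + 3*log(2) + 3*log(3)) - (log(27/32)) = -5*log(5) + 8*log(2).

-5*log(5) + 8*log(2)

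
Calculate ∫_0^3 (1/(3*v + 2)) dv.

An antiderivative is F(v) = log(3*v + 2)/3.
Then F(3) - F(0) = (log(11)/3) - (log(2)/3) = -log(2)/3 + log(11)/3.

-log(2)/3 + log(11)/3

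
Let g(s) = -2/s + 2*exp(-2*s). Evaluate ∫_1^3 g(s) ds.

-2*log(3) - exp(-6) + exp(-2)

An antiderivative is F(s) = -2*log(s) - exp(-2*s).
Then F(3) - F(1) = (-2*log(3) - exp(-6)) - (-exp(-2)) = -2*log(3) - exp(-6) + exp(-2).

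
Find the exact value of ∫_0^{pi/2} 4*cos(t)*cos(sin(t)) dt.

4*sin(1)

Let u = sin(t), so du = cos(t) dt. When t = 0, u = 0; when t = pi/2, u = 1.
The integral becomes 4·∫ cos(u) du from 0 to 1, with antiderivative 4*sin(u).
Back in t: F(t) = 4*sin(sin(t)).
Then F(pi/2) - F(0) = (4*sin(1)) - (0) = 4*sin(1).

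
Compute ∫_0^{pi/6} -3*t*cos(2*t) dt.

Integrate by parts once (u = t, dv = -3*cos(2*t) dt).
An antiderivative is F(t) = -3*t*sin(2*t)/2 - 3*cos(2*t)/4.
Then F(pi/6) - F(0) = (-sqrt(3)*pi/8 - 3/8) - (-3/4) = -sqrt(3)*pi/8 + 3/8.

-sqrt(3)*pi/8 + 3/8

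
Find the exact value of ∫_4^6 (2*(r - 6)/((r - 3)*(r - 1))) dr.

-8*log(3) + 5*log(5)

Factor the denominator: r**2 - 4*r + 3 = (r - 1)(r - 3).
Partial fractions: 2*(r - 6)/((r - 3)*(r - 1)) = 5/(r - 1) - 3/(r - 3).
An antiderivative is F(r) = -3*log(r - 3) + 5*log(r - 1).
Then F(6) - F(4) = (-3*log(3) + 5*log(5)) - (5*log(3)) = -8*log(3) + 5*log(5).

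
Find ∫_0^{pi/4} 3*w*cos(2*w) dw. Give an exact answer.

Integrate by parts once (u = w, dv = 3*cos(2*w) dw).
An antiderivative is F(w) = 3*w*sin(2*w)/2 + 3*cos(2*w)/4.
Then F(pi/4) - F(0) = (3*pi/8) - (3/4) = -3/4 + 3*pi/8.

-3/4 + 3*pi/8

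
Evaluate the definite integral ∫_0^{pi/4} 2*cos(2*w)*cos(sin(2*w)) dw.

Let u = sin(2*w), so du = 2*cos(2*w) dw. When w = 0, u = 0; when w = pi/4, u = 1.
The integral becomes ∫ cos(u) du from 0 to 1, with antiderivative sin(u).
Back in w: F(w) = sin(sin(2*w)).
Then F(pi/4) - F(0) = (sin(1)) - (0) = sin(1).

sin(1)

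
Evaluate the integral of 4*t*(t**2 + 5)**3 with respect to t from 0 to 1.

Let u = t**2 + 5, so du = 2*t dt. When t = 0, u = 5; when t = 1, u = 6.
The integral becomes 2·∫ u**3 du from 5 to 6, with antiderivative u**4/2.
Back in t: F(t) = (t**2 + 5)**4/2.
Then F(1) - F(0) = (648) - (625/2) = 671/2.

671/2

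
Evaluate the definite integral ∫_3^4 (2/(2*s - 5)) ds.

log(3)

An antiderivative is F(s) = log(2*s - 5).
Then F(4) - F(3) = (log(3)) - (0) = log(3).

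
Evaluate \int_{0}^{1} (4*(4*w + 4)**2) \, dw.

448/3

Let u = 4*w + 4, so du = 4 dw. When w = 0, u = 4; when w = 1, u = 8.
The integral becomes ∫ u**2 du from 4 to 8, with antiderivative u**3/3.
Back in w: F(w) = (4*w + 4)**3/3.
Then F(1) - F(0) = (512/3) - (64/3) = 448/3.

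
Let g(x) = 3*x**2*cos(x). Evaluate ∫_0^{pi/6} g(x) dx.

-3 + pi**2/24 + sqrt(3)*pi/2

Integrate by parts twice (u = x^2, dv = 3*cos(x) dx).
An antiderivative is F(x) = 3*x**2*sin(x) + 6*x*cos(x) - 6*sin(x).
Then F(pi/6) - F(0) = (-3 + pi**2/24 + sqrt(3)*pi/2) - (0) = -3 + pi**2/24 + sqrt(3)*pi/2.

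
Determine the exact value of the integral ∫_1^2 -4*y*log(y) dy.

Integrate by parts once (u = ln y, dv = -4*y dy).
An antiderivative is F(y) = -y**2*(2*log(y) - 1).
Then F(2) - F(1) = (4 - 8*log(2)) - (1) = 3 - 8*log(2).

3 - 8*log(2)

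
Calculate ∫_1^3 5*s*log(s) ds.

-10 + 45*log(3)/2

Integrate by parts once (u = ln s, dv = 5*s ds).
An antiderivative is F(s) = 5*s**2*(2*log(s) - 1)/4.
Then F(3) - F(1) = (-45/4 + 45*log(3)/2) - (-5/4) = -10 + 45*log(3)/2.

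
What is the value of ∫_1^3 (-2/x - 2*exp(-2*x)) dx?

An antiderivative is F(x) = -2*log(x) + exp(-2*x).
Then F(3) - F(1) = (-2*log(3) + exp(-6)) - (exp(-2)) = -2*log(3) - exp(-2) + exp(-6).

-2*log(3) - exp(-2) + exp(-6)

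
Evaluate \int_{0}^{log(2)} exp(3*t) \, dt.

7/3

Let u = exp(t), so du = exp(t) dt. When t = 0, u = 1; when t = log(2), u = 2.
The integral becomes ∫ u**2 du from 1 to 2, with antiderivative u**3/3.
Back in t: F(t) = exp(3*t)/3.
Then F(log(2)) - F(0) = (8/3) - (1/3) = 7/3.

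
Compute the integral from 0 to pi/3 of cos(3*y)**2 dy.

pi/6

Use the identity cos^2(3*y) = (1 + cos(6*y))/2.
An antiderivative is F(y) = y/2 + sin(6*y)/12.
Then F(pi/3) - F(0) = (pi/6) - (0) = pi/6.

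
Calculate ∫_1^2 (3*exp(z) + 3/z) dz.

An antiderivative is F(z) = 3*exp(z) + 3*log(z).
Then F(2) - F(1) = (3*log(2) + 3*exp(2)) - (3*exp(1)) = -3*exp(1) + 3*log(2) + 3*exp(2).

-3*exp(1) + 3*log(2) + 3*exp(2)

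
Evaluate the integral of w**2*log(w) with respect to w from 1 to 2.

-7/9 + 8*log(2)/3

Integrate by parts once (u = ln w, dv = w**2 dw).
An antiderivative is F(w) = w**3*(3*log(w) - 1)/9.
Then F(2) - F(1) = (-8/9 + 8*log(2)/3) - (-1/9) = -7/9 + 8*log(2)/3.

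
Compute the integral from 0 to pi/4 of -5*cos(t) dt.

An antiderivative is F(t) = -5*sin(t).
Then F(pi/4) - F(0) = (-5*sqrt(2)/2) - (0) = -5*sqrt(2)/2.

-5*sqrt(2)/2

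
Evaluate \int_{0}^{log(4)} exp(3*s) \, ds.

21

Let u = exp(s), so du = exp(s) ds. When s = 0, u = 1; when s = log(4), u = 4.
The integral becomes ∫ u**2 du from 1 to 4, with antiderivative u**3/3.
Back in s: F(s) = exp(3*s)/3.
Then F(log(4)) - F(0) = (64/3) - (1/3) = 21.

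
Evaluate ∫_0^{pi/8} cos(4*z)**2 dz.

Use the identity cos^2(4*z) = (1 + cos(8*z))/2.
An antiderivative is F(z) = z/2 + sin(8*z)/16.
Then F(pi/8) - F(0) = (pi/16) - (0) = pi/16.

pi/16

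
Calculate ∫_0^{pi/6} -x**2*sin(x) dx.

-sqrt(3) - pi/6 + sqrt(3)*pi**2/72 + 2

Integrate by parts twice (u = x^2, dv = -sin(x) dx).
An antiderivative is F(x) = x**2*cos(x) - 2*x*sin(x) - 2*cos(x).
Then F(pi/6) - F(0) = (-sqrt(3) - pi/6 + sqrt(3)*pi**2/72) - (-2) = -sqrt(3) - pi/6 + sqrt(3)*pi**2/72 + 2.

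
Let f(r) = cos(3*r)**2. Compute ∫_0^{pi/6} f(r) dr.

Use the identity cos^2(3*r) = (1 + cos(6*r))/2.
An antiderivative is F(r) = r/2 + sin(6*r)/12.
Then F(pi/6) - F(0) = (pi/12) - (0) = pi/12.

pi/12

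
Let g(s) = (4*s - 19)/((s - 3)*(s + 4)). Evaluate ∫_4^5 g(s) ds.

Factor the denominator: s**2 + s - 12 = (s + 4)(s - 3).
Partial fractions: (4*s - 19)/((s - 3)*(s + 4)) = 5/(s + 4) - 1/(s - 3).
An antiderivative is F(s) = -log(s - 3) + 5*log(s + 4).
Then F(5) - F(4) = (-log(2) + 10*log(3)) - (15*log(2)) = -16*log(2) + 10*log(3).

-16*log(2) + 10*log(3)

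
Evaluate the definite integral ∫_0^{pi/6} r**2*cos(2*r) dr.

Integrate by parts twice (u = r^2, dv = cos(2*r) dr).
An antiderivative is F(r) = r**2*sin(2*r)/2 + r*cos(2*r)/2 - sin(2*r)/4.
Then F(pi/6) - F(0) = (-sqrt(3)/8 + sqrt(3)*pi**2/144 + pi/24) - (0) = -sqrt(3)/8 + sqrt(3)*pi**2/144 + pi/24.

-sqrt(3)/8 + sqrt(3)*pi**2/144 + pi/24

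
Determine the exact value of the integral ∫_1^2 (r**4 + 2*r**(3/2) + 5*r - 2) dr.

By the power rule, an antiderivative is F(r) = 4*r**(5/2)/5 + r**5/5 + 5*r**2/2 - 2*r.
Then F(2) - F(1) = (16*sqrt(2)/5 + 62/5) - (3/2) = 16*sqrt(2)/5 + 109/10.

16*sqrt(2)/5 + 109/10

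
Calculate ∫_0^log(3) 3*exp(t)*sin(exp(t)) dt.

3*cos(1) - 3*cos(3)

Let u = exp(t), so du = exp(t) dt. When t = 0, u = 1; when t = log(3), u = 3.
The integral becomes 3·∫ sin(u) du from 1 to 3, with antiderivative -3*cos(u).
Back in t: F(t) = -3*cos(exp(t)).
Then F(log(3)) - F(0) = (-3*cos(3)) - (-3*cos(1)) = 3*cos(1) - 3*cos(3).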